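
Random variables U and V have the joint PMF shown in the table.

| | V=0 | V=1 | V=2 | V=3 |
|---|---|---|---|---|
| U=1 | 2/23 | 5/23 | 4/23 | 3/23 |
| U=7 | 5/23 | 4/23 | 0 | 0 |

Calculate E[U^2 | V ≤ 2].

113/5

P(V ≤ 2) = 20/23.
Σ U^2·P over the event = 1·(2/23) + 1·(5/23) + 1·(4/23) + 49·(5/23) + 49·(4/23) = 452/23.
E[U^2 | V ≤ 2] = (452/23) / (20/23) = 113/5.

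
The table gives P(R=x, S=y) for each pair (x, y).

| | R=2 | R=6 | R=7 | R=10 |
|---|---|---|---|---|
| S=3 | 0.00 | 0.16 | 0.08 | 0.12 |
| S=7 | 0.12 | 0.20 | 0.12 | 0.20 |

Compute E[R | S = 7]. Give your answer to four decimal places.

6.6875

P(S = 7) = 0.64.
Σ R·P over the event = 2·(0.12) + 6·(0.20) + 7·(0.12) + 10·(0.20) = 4.28.
E[R | S = 7] = (4.28) / (0.64) = 6.6875.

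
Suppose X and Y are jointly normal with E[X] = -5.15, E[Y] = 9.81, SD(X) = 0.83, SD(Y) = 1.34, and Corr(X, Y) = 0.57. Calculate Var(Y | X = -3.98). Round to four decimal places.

1.2122

Var(Y | X=x) = (1 − ρ²)·σ_Y².
Var(Y | X=-3.98) = (1.34)²·(1 − (0.57)²) = 1.7956·0.6751 = 1.2122.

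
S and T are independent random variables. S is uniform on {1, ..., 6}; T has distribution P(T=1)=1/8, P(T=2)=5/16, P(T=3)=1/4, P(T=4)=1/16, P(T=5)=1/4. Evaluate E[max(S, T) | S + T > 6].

125/24

P(S + T > 6) = 1/2.
Summing max(S,T)·P(x,y) over outcomes with S + T > 6 gives 125/48.
E[max(S, T) | S + T > 6] = (125/48) / (1/2) = 125/24.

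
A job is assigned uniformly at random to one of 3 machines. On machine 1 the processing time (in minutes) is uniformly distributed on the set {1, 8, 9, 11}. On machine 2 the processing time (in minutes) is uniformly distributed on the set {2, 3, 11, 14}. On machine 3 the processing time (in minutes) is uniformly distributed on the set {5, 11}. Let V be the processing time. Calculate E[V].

E[V | machine 1] = (1+8+9+11)/4 = 29/4.
E[V | machine 2] = (2+3+11+14)/4 = 15/2.
E[V | machine 3] = (5+11)/2 = 8.
E[V] = (1/3)·(29/4) + (1/3)·(15/2) + (1/3)·(8) = 91/12.

91/12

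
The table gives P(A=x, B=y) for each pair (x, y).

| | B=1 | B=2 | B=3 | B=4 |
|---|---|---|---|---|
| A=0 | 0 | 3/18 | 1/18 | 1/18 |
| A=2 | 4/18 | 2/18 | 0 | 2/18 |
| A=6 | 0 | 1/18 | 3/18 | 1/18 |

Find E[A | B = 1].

P(B = 1) = 2/9.
Σ A·P over the event = 2·(4/18) = 4/9.
E[A | B = 1] = (4/9) / (2/9) = 2.

2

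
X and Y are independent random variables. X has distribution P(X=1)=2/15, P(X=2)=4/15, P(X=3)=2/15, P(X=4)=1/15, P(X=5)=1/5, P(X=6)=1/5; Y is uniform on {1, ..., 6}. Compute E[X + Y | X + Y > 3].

P(X + Y > 3) = 41/45.
Summing (X+Y)·P(x,y) over outcomes with X + Y > 3 gives 611/90.
E[X + Y | X + Y > 3] = (611/90) / (41/45) = 611/82.

611/82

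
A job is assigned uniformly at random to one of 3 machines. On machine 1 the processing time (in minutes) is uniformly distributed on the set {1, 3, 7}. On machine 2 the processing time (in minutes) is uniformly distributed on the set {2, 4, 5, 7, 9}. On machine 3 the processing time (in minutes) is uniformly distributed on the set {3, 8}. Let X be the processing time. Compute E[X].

E[X | machine 1] = (1+3+7)/3 = 11/3.
E[X | machine 2] = (2+4+5+7+9)/5 = 27/5.
E[X | machine 3] = (3+8)/2 = 11/2.
By the law of total expectation,
E[X] = (1/3)·(11/3) + (1/3)·(27/5) + (1/3)·(11/2) = 437/90.

437/90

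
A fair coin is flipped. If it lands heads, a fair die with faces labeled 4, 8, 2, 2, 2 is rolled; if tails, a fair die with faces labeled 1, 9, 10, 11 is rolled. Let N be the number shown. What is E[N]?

E[N | heads] = (4+8+2+2+2)/5 = 18/5.
E[N | tails] = (1+9+10+11)/4 = 31/4.
E[N] = (1/2)·(18/5) + (1/2)·(31/4) = 227/40.

227/40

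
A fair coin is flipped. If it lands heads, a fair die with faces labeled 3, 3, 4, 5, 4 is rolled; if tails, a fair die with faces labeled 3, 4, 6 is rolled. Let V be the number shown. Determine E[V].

E[V | heads] = (3+3+4+5+4)/5 = 19/5.
E[V | tails] = (3+4+6)/3 = 13/3.
E[V] = (1/2)·(19/5) + (1/2)·(13/3) = 61/15.

61/15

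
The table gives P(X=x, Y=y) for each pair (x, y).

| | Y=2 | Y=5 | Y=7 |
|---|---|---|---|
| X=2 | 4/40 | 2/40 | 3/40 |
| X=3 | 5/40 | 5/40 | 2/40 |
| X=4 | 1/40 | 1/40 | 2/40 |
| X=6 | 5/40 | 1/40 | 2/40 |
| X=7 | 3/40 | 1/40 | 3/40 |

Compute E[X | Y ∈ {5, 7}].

P(Y ∈ {5, 7}) = 11/20.
Summing X·P(X=x,Y=y) over the conditioning event gives 89/40.
E[X | Y ∈ {5, 7}] = (89/40) / (11/20) = 89/22.

89/22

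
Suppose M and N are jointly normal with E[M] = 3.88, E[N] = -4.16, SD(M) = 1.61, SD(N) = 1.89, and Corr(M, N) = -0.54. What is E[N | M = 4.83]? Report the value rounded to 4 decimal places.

E[N | M=x] = μ_N + ρ(σ_N/σ_M)(x − μ_M) for jointly normal variables.
E[N | M=4.83] = -4.16 + (-0.54)·(1.89/1.61)·(4.83 − (3.88)) = -4.16 + (-0.63391)·(0.95) = -4.7622.

-4.7622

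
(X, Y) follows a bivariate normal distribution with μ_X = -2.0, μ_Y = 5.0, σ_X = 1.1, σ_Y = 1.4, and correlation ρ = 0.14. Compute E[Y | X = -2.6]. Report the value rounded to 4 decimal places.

For a bivariate normal, E[Y | X=x] = μ_Y + ρ·(σ_Y/σ_X)·(x − μ_X).
E[Y | X=-2.6] = 5.0 + (0.14)·(1.4/1.1)·(-2.6 − (-2.0)) = 5.0 + (0.17818)·(-0.6) = 4.8931.

4.8931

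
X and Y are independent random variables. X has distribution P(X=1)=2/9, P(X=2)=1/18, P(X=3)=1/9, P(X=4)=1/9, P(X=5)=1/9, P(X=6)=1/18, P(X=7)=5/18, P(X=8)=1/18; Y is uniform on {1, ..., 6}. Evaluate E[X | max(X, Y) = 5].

70/19

P(max(X, Y) = 5) = 19/108.
Summing X·P(x,y) over outcomes with max(X, Y) = 5 gives 35/54.
E[X | max(X, Y) = 5] = (35/54) / (19/108) = 70/19.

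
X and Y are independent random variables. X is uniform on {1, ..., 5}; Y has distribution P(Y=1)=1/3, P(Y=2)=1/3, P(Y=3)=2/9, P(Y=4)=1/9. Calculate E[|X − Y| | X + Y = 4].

5/4

P(X + Y = 4) = 8/45.
Summing |X−Y|·P(x,y) over outcomes with X + Y = 4 gives 2/9.
E[|X − Y| | X + Y = 4] = (2/9) / (8/45) = 5/4.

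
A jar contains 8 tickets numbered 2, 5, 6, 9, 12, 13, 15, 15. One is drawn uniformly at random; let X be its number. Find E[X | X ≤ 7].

13/3

P(X ≤ 7) = 3/8.
Σ over the event: 2·1/8 + 5·1/8 + 6·1/8 = 13/8.
E[X | X ≤ 7] = (13/8) / (3/8) = 13/3.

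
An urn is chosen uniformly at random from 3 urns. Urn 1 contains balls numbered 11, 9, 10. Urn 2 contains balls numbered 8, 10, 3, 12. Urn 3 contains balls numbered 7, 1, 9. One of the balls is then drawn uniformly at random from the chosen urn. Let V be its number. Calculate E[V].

E[V | urn 1] = (11+9+10)/3 = 10.
E[V | urn 2] = (8+10+3+12)/4 = 33/4.
E[V | urn 3] = (7+1+9)/3 = 17/3.
By the law of total expectation,
E[V] = (1/3)·(10) + (1/3)·(33/4) + (1/3)·(17/3) = 287/36.

287/36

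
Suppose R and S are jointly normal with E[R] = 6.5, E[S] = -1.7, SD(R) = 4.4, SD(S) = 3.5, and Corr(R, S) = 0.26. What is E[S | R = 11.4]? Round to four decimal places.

-0.6866

For a bivariate normal, E[S | R=x] = μ_S + ρ·(σ_S/σ_R)·(x − μ_R).
E[S | R=11.4] = -1.7 + (0.26)·(3.5/4.4)·(11.4 − (6.5)) = -1.7 + (0.20682)·(4.9) = -0.6866.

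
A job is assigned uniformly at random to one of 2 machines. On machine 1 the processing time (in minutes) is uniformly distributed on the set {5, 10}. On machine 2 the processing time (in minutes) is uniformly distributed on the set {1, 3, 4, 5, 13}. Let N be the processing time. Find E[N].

E[N | machine 1] = (5+10)/2 = 15/2.
E[N | machine 2] = (1+3+4+5+13)/5 = 26/5.
E[N] = (1/2)·(15/2) + (1/2)·(26/5) = 127/20.

127/20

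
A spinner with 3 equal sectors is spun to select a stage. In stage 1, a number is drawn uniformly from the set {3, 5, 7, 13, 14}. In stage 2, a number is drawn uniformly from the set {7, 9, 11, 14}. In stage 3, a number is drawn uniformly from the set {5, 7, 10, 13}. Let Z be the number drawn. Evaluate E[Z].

137/15

E[Z | stage 1] = (3+5+7+13+14)/5 = 42/5.
E[Z | stage 2] = (7+9+11+14)/4 = 41/4.
E[Z | stage 3] = (5+7+10+13)/4 = 35/4.
E[Z] = (1/3)·(42/5) + (1/3)·(41/4) + (1/3)·(35/4) = 137/15.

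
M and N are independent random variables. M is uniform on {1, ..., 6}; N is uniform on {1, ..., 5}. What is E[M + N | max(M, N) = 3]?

Outcomes with max(M, N) = 3: (1,3), (2,3), (3,1), (3,2), (3,3), each with probability 1/30.
E[M + N | max(M, N) = 3] = (4 + 5 + 4 + 5 + 6) / 5 = 24/5.

24/5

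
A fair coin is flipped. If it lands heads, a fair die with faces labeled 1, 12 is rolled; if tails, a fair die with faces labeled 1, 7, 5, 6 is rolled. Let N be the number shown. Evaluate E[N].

45/8

E[N | heads] = (1+12)/2 = 13/2.
E[N | tails] = (1+7+5+6)/4 = 19/4.
By the law of total expectation,
E[N] = (1/2)·(13/2) + (1/2)·(19/4) = 45/8.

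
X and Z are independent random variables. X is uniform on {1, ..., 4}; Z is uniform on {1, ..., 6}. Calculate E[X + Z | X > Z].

P(X > Z) = 1/4.
Summing (X+Z)·P(x,y) over outcomes with X > Z gives 5/4.
E[X + Z | X > Z] = (5/4) / (1/4) = 5.

5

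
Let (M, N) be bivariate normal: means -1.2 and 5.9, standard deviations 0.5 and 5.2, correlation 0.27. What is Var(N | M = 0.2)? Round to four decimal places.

For a bivariate normal, Var(N | M=x) = σ_N²(1 − ρ²).
Var(N | M=0.2) = (5.2)²·(1 − (0.27)²) = 27.04·0.9271 = 25.0688.

25.0688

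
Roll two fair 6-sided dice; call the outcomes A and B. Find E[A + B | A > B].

P(A > B) = 5/12.
Summing (A+B)·P(x,y) over outcomes with A > B gives 35/12.
E[A + B | A > B] = (35/12) / (5/12) = 7.

7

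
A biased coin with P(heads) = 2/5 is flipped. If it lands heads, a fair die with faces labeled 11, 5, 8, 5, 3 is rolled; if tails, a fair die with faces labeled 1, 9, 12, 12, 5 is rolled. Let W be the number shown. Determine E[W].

E[W | heads] = (11+5+8+5+3)/5 = 32/5.
E[W | tails] = (1+9+12+12+5)/5 = 39/5.
E[W] = (2/5)·(32/5) + (3/5)·(39/5) = 181/25.

181/25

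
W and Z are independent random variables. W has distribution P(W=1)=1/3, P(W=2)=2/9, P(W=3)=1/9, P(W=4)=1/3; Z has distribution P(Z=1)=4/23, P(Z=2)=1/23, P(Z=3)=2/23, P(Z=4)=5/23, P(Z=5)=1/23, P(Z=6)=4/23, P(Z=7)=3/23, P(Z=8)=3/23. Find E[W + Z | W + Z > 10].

80/7

P(W + Z > 10) = 7/69.
Summing (W+Z)·P(x,y) over outcomes with W + Z > 10 gives 80/69.
E[W + Z | W + Z > 10] = (80/69) / (7/69) = 80/7.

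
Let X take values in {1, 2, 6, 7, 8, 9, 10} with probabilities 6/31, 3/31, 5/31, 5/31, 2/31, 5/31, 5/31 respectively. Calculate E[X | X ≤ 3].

P(X ≤ 3) = 9/31.
Σ over the event: 1·6/31 + 2·3/31 = 12/31.
E[X | X ≤ 3] = (12/31) / (9/31) = 4/3.

4/3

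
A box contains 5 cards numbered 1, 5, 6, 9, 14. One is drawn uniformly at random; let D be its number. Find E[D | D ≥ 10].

14

P(D ≥ 10) = 1/5.
Σ over the event: 14·1/5 = 14/5.
E[D | D ≥ 10] = (14/5) / (1/5) = 14.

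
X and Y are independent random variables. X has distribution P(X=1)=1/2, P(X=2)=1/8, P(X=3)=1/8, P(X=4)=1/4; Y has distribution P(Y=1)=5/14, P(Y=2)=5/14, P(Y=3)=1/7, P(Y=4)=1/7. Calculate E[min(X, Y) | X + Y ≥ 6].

P(X + Y ≥ 6) = 3/14.
Summing min(X,Y)·P(x,y) over outcomes with X + Y ≥ 6 gives 4/7.
E[min(X, Y) | X + Y ≥ 6] = (4/7) / (3/14) = 8/3.

8/3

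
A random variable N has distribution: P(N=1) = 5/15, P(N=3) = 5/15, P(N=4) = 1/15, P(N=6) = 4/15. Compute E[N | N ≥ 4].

28/5

P(N ≥ 4) = 1/3.
Σ over the event: 4·1/15 + 6·4/15 = 28/15.
E[N | N ≥ 4] = (28/15) / (1/3) = 28/5.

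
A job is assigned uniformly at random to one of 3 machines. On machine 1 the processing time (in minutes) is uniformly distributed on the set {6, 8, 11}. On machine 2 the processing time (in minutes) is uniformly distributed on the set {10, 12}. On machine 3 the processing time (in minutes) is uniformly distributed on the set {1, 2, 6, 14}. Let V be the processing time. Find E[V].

301/36

E[V | machine 1] = (6+8+11)/3 = 25/3.
E[V | machine 2] = (10+12)/2 = 11.
E[V | machine 3] = (1+2+6+14)/4 = 23/4.
E[V] = (1/3)·(25/3) + (1/3)·(11) + (1/3)·(23/4) = 301/36.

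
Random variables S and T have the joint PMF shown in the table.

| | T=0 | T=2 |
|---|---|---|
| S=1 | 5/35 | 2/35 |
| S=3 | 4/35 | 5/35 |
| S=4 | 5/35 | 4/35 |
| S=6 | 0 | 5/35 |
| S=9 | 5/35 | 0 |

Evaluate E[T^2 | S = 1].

P(S = 1) = 1/5.
Summing T^2·P(S=x,T=y) over the conditioning event gives 8/35.
E[T^2 | S = 1] = (8/35) / (1/5) = 8/7.

8/7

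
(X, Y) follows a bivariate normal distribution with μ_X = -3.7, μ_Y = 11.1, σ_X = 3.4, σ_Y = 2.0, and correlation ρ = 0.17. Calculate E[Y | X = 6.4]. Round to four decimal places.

The regression of Y on X has slope ρ·σ_Y/σ_X and passes through (μ_X, μ_Y).
E[Y | X=6.4] = 11.1 + (0.17)·(2.0/3.4)·(6.4 − (-3.7)) = 11.1 + (0.1)·(10.1) = 12.1100.

12.1100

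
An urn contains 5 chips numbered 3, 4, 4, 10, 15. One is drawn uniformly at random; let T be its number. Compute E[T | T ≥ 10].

25/2

P(T ≥ 10) = 2/5.
Σ over the event: 10·1/5 + 15·1/5 = 5.
E[T | T ≥ 10] = (5) / (2/5) = 25/2.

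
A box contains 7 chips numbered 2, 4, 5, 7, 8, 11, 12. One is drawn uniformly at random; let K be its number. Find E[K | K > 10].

23/2

P(K > 10) = 2/7.
Σ over the event: 11·1/7 + 12·1/7 = 23/7.
E[K | K > 10] = (23/7) / (2/7) = 23/2.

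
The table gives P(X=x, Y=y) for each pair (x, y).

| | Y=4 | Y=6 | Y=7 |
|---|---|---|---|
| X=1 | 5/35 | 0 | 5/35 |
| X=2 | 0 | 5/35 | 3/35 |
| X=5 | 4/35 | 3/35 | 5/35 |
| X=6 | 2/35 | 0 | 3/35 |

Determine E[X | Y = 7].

P(Y = 7) = 16/35.
Summing X·P(X=x,Y=y) over the conditioning event gives 54/35.
E[X | Y = 7] = (54/35) / (16/35) = 27/8.

27/8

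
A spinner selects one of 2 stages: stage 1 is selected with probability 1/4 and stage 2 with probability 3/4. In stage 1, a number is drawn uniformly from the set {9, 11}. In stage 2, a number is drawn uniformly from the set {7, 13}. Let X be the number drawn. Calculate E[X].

E[X | stage 1] = (9+11)/2 = 10.
E[X | stage 2] = (7+13)/2 = 10.
By the law of total expectation,
E[X] = (1/4)·(10) + (3/4)·(10) = 10.

10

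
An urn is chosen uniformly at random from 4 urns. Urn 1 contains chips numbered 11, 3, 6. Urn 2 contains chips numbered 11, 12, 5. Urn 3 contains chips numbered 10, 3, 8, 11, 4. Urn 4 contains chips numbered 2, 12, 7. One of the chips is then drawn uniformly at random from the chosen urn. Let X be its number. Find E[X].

E[X | urn 1] = (11+3+6)/3 = 20/3.
E[X | urn 2] = (11+12+5)/3 = 28/3.
E[X | urn 3] = (10+3+8+11+4)/5 = 36/5.
E[X | urn 4] = (2+12+7)/3 = 7.
By the law of total expectation,
E[X] = (1/4)·(20/3) + (1/4)·(28/3) + (1/4)·(36/5) + (1/4)·(7) = 151/20.

151/20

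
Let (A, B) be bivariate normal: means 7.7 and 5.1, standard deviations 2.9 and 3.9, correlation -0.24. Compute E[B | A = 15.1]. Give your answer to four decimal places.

2.7116

The regression of B on A has slope ρ·σ_B/σ_A and passes through (μ_A, μ_B).
E[B | A=15.1] = 5.1 + (-0.24)·(3.9/2.9)·(15.1 − (7.7)) = 5.1 + (-0.32276)·(7.4) = 2.7116.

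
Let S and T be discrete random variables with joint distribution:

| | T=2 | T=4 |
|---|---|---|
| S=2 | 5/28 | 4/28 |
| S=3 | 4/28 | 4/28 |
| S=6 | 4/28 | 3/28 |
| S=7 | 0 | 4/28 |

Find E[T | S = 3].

3

P(S = 3) = 2/7.
Summing T·P(S=x,T=y) over the conditioning event gives 6/7.
E[T | S = 3] = (6/7) / (2/7) = 3.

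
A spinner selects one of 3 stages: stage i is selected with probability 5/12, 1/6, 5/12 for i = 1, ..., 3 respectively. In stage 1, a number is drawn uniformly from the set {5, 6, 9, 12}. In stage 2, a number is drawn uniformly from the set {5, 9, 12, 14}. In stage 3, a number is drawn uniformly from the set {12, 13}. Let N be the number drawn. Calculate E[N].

245/24

E[N | stage 1] = (5+6+9+12)/4 = 8.
E[N | stage 2] = (5+9+12+14)/4 = 10.
E[N | stage 3] = (12+13)/2 = 25/2.
By the law of total expectation,
E[N] = (5/12)·(8) + (1/6)·(10) + (5/12)·(25/2) = 245/24.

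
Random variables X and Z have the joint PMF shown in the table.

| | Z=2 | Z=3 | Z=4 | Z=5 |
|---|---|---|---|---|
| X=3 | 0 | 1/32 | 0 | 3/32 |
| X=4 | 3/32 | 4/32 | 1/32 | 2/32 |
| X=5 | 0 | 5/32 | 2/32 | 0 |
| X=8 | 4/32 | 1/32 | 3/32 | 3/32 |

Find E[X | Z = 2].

44/7

P(Z = 2) = 7/32.
Σ X·P over the event = 4·(3/32) + 8·(4/32) = 11/8.
E[X | Z = 2] = (11/8) / (7/32) = 44/7.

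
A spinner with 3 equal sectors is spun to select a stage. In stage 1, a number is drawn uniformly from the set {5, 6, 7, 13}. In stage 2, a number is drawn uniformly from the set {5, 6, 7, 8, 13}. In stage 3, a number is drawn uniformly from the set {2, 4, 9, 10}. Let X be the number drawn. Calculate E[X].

109/15

E[X | stage 1] = (5+6+7+13)/4 = 31/4.
E[X | stage 2] = (5+6+7+8+13)/5 = 39/5.
E[X | stage 3] = (2+4+9+10)/4 = 25/4.
By the law of total expectation,
E[X] = (1/3)·(31/4) + (1/3)·(39/5) + (1/3)·(25/4) = 109/15.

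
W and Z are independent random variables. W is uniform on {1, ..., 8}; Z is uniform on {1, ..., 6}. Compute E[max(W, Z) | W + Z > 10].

71/10

P(W + Z > 10) = 5/24.
Summing max(W,Z)·P(x,y) over outcomes with W + Z > 10 gives 71/48.
E[max(W, Z) | W + Z > 10] = (71/48) / (5/24) = 71/10.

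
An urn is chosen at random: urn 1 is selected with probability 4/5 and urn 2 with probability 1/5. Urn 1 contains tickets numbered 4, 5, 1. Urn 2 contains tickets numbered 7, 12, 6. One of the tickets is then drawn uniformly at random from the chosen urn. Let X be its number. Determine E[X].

13/3

E[X | urn 1] = (4+5+1)/3 = 10/3.
E[X | urn 2] = (7+12+6)/3 = 25/3.
By the law of total expectation,
E[X] = (4/5)·(10/3) + (1/5)·(25/3) = 13/3.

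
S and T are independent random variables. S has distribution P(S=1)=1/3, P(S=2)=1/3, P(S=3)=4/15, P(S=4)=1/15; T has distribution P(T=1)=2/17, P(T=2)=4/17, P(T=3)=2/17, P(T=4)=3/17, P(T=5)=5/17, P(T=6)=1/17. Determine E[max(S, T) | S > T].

62/21

P(S > T) = 14/85.
Summing max(S,T)·P(x,y) over outcomes with S > T gives 124/255.
E[max(S, T) | S > T] = (124/255) / (14/85) = 62/21.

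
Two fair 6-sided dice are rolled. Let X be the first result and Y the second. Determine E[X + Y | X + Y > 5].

106/13

P(X + Y > 5) = 13/18.
Summing (X+Y)·P(x,y) over outcomes with X + Y > 5 gives 53/9.
E[X + Y | X + Y > 5] = (53/9) / (13/18) = 106/13.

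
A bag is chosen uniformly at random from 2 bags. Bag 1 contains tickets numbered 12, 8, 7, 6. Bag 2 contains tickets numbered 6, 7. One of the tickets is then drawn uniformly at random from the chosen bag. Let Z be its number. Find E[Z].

E[Z | bag 1] = (12+8+7+6)/4 = 33/4.
E[Z | bag 2] = (6+7)/2 = 13/2.
By the law of total expectation,
E[Z] = (1/2)·(33/4) + (1/2)·(13/2) = 59/8.

59/8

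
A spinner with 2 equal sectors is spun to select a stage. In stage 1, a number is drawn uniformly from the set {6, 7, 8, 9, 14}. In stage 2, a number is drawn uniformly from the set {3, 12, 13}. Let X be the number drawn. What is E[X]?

E[X | stage 1] = (6+7+8+9+14)/5 = 44/5.
E[X | stage 2] = (3+12+13)/3 = 28/3.
E[X] = (1/2)·(44/5) + (1/2)·(28/3) = 136/15.

136/15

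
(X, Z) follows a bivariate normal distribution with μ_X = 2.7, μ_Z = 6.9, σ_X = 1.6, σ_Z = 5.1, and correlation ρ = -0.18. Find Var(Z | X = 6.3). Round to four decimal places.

Var(Z | X=x) = (1 − ρ²)·σ_Z².
Var(Z | X=6.3) = (5.1)²·(1 − (-0.18)²) = 26.01·0.9676 = 25.1673.

25.1673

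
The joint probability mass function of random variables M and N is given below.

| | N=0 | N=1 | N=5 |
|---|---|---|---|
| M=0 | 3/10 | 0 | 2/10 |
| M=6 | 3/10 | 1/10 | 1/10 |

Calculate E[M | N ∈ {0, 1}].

P(N ∈ {0, 1}) = 7/10.
Σ M·P over the event = 0·(3/10) + 6·(3/10) + 6·(1/10) = 12/5.
E[M | N ∈ {0, 1}] = (12/5) / (7/10) = 24/7.

24/7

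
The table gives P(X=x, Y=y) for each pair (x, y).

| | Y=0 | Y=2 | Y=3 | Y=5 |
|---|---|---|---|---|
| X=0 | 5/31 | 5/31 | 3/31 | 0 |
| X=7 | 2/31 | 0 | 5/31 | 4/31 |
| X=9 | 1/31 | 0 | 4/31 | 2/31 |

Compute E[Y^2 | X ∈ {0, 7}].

P(X ∈ {0, 7}) = 24/31.
Σ Y^2·P over the event = 0·(5/31) + 4·(5/31) + 9·(3/31) + 0·(2/31) + 9·(5/31) + 25·(4/31) = 192/31.
E[Y^2 | X ∈ {0, 7}] = (192/31) / (24/31) = 8.

8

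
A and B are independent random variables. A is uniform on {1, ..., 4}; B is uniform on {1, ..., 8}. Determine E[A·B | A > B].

Outcomes with A > B: (2,1), (3,1), (3,2), (4,1), (4,2), (4,3), each with probability 1/32.
E[A·B | A > B] = (2 + 3 + 6 + 4 + 8 + 12) / 6 = 35/6.

35/6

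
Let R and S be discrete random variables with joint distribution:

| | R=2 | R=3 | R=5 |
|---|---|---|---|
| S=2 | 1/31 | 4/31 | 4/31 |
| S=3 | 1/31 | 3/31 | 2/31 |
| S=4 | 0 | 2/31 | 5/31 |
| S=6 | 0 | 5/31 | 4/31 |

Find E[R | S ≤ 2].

34/9

P(S ≤ 2) = 9/31.
Σ R·P over the event = 2·(1/31) + 3·(4/31) + 5·(4/31) = 34/31.
E[R | S ≤ 2] = (34/31) / (9/31) = 34/9.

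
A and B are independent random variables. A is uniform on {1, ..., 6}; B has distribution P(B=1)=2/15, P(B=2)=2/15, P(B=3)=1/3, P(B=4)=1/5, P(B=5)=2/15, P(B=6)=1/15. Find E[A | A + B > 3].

P(A + B > 3) = 14/15.
Summing A·P(x,y) over outcomes with A + B > 3 gives 307/90.
E[A | A + B > 3] = (307/90) / (14/15) = 307/84.

307/84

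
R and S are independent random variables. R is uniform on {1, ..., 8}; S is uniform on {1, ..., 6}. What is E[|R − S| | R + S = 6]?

P(R + S = 6) = 5/48.
Summing |R−S|·P(x,y) over outcomes with R + S = 6 gives 1/4.
E[|R − S| | R + S = 6] = (1/4) / (5/48) = 12/5.

12/5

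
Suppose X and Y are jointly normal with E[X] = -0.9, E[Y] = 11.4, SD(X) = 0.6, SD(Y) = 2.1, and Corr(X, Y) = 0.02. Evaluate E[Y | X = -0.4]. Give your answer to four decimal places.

For a bivariate normal, E[Y | X=x] = μ_Y + ρ·(σ_Y/σ_X)·(x − μ_X).
E[Y | X=-0.4] = 11.4 + (0.02)·(2.1/0.6)·(-0.4 − (-0.9)) = 11.4 + (0.07)·(0.5) = 11.4350.

11.4350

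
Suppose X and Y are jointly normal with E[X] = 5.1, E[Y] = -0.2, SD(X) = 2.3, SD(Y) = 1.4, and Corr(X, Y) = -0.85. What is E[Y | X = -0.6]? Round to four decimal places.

2.7491

E[Y | X=x] = μ_Y + ρ(σ_Y/σ_X)(x − μ_X) for jointly normal variables.
E[Y | X=-0.6] = -0.2 + (-0.85)·(1.4/2.3)·(-0.6 − (5.1)) = -0.2 + (-0.51739)·(-5.7) = 2.7491.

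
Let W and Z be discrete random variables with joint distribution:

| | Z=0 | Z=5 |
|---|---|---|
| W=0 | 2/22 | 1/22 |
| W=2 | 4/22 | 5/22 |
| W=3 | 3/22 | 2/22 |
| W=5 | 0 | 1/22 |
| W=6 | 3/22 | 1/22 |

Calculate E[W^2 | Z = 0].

151/12

P(Z = 0) = 6/11.
Σ W^2·P over the event = 0·(2/22) + 4·(4/22) + 9·(3/22) + 36·(3/22) = 151/22.
E[W^2 | Z = 0] = (151/22) / (6/11) = 151/12.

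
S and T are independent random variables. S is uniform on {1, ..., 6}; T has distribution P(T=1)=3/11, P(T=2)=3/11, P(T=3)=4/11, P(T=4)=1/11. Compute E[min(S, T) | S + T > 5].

89/36

P(S + T > 5) = 6/11.
Summing min(S,T)·P(x,y) over outcomes with S + T > 5 gives 89/66.
E[min(S, T) | S + T > 5] = (89/66) / (6/11) = 89/36.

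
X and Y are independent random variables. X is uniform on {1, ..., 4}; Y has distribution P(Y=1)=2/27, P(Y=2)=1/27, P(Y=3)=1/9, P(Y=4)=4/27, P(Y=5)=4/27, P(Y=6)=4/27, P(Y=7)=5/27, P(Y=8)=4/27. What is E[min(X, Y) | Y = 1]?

1

P(Y = 1) = 2/27.
Summing min(X,Y)·P(x,y) over outcomes with Y = 1 gives 2/27.
E[min(X, Y) | Y = 1] = (2/27) / (2/27) = 1.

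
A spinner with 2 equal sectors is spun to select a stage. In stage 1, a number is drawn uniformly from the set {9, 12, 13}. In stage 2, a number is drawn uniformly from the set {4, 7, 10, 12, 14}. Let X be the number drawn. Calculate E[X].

E[X | stage 1] = (9+12+13)/3 = 34/3.
E[X | stage 2] = (4+7+10+12+14)/5 = 47/5.
By the law of total expectation,
E[X] = (1/2)·(34/3) + (1/2)·(47/5) = 311/30.

311/30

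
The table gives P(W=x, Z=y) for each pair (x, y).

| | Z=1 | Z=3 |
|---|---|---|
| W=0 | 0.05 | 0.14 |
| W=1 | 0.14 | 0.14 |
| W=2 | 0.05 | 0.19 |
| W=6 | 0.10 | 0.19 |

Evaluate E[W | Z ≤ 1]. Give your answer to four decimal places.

P(Z ≤ 1) = 0.34.
Σ W·P over the event = 0·(0.05) + 1·(0.14) + 2·(0.05) + 6·(0.10) = 0.84.
E[W | Z ≤ 1] = (0.84) / (0.34) = 2.4706.

2.4706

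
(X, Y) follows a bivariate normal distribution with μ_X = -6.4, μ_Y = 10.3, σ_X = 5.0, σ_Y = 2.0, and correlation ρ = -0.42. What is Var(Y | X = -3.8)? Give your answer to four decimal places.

3.2944

Var(Y | X=x) = (1 − ρ²)·σ_Y².
Var(Y | X=-3.8) = (2.0)²·(1 − (-0.42)²) = 4·0.8236 = 3.2944.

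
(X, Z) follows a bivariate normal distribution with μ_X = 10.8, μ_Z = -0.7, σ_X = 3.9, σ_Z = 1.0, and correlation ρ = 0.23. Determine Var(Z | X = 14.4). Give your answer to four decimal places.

0.9471

The conditional variance in a bivariate normal is σ_Z²(1 − ρ²), independent of x.
Var(Z | X=14.4) = (1.0)²·(1 − (0.23)²) = 1·0.9471 = 0.9471.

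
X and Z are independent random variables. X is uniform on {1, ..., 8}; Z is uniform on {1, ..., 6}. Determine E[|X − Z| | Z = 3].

9/4

Outcomes with Z = 3: (1,3), (2,3), (3,3), (4,3), (5,3), (6,3), (7,3), (8,3), each with probability 1/48.
E[|X − Z| | Z = 3] = (2 + 1 + 0 + 1 + 2 + 3 + 4 + 5) / 8 = 9/4.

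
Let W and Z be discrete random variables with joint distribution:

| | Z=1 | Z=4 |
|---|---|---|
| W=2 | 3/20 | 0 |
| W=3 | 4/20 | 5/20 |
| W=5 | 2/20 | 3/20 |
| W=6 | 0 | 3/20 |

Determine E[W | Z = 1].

P(Z = 1) = 9/20.
Σ W·P over the event = 2·(3/20) + 3·(4/20) + 5·(2/20) = 7/5.
E[W | Z = 1] = (7/5) / (9/20) = 28/9.

28/9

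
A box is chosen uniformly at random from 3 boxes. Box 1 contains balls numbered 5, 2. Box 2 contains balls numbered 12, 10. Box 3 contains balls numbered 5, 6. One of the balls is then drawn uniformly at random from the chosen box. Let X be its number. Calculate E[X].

E[X | box 1] = (5+2)/2 = 7/2.
E[X | box 2] = (12+10)/2 = 11.
E[X | box 3] = (5+6)/2 = 11/2.
E[X] = (1/3)·(7/2) + (1/3)·(11) + (1/3)·(11/2) = 20/3.

20/3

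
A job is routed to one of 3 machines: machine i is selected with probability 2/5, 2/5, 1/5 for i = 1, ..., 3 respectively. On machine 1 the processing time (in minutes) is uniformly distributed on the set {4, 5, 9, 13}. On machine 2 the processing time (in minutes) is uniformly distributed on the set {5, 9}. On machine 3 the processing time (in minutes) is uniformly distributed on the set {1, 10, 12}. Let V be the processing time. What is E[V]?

E[V | machine 1] = (4+5+9+13)/4 = 31/4.
E[V | machine 2] = (5+9)/2 = 7.
E[V | machine 3] = (1+10+12)/3 = 23/3.
By the law of total expectation,
E[V] = (2/5)·(31/4) + (2/5)·(7) + (1/5)·(23/3) = 223/30.

223/30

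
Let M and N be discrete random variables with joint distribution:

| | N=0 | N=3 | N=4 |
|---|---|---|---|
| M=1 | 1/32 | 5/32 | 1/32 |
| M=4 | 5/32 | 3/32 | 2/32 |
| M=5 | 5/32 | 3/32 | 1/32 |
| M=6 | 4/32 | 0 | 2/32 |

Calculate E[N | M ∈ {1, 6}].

P(M ∈ {1, 6}) = 13/32.
Σ N·P over the event = 0·(1/32) + 3·(5/32) + 4·(1/32) + 0·(4/32) + 4·(2/32) = 27/32.
E[N | M ∈ {1, 6}] = (27/32) / (13/32) = 27/13.

27/13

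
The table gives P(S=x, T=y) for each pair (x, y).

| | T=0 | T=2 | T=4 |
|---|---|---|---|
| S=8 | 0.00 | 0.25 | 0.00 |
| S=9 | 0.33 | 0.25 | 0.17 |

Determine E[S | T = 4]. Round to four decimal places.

9.0000

P(T = 4) = 0.17.
Σ S·P over the event = 9·(0.17) = 1.53.
E[S | T = 4] = (1.53) / (0.17) = 9.0000.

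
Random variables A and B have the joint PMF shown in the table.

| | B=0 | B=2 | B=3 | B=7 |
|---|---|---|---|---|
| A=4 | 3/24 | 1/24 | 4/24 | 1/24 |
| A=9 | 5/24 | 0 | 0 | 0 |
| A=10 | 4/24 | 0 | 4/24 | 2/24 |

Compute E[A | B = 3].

7

P(B = 3) = 1/3.
Summing A·P(A=x,B=y) over the conditioning event gives 7/3.
E[A | B = 3] = (7/3) / (1/3) = 7.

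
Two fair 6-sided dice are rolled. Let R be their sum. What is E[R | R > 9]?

P(R > 9) = 1/6.
Σ over the event: 10·1/12 + 11·1/18 + 12·1/36 = 16/9.
E[R | R > 9] = (16/9) / (1/6) = 32/3.

32/3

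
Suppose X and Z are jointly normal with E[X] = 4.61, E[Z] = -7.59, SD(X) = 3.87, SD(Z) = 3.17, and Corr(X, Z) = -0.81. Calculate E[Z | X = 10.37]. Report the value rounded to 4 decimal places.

The regression of Z on X has slope ρ·σ_Z/σ_X and passes through (μ_X, μ_Z).
E[Z | X=10.37] = -7.59 + (-0.81)·(3.17/3.87)·(10.37 − (4.61)) = -7.59 + (-0.66349)·(5.76) = -11.4117.

-11.4117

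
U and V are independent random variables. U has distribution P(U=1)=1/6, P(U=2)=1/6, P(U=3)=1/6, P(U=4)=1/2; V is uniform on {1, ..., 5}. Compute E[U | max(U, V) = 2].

P(max(U, V) = 2) = 1/10.
Summing U·P(x,y) over outcomes with max(U, V) = 2 gives 1/6.
E[U | max(U, V) = 2] = (1/6) / (1/10) = 5/3.

5/3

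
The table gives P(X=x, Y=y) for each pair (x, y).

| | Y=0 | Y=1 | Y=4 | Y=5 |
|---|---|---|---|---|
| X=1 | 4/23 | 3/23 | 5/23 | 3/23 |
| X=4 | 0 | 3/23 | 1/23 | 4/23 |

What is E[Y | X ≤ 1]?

P(X ≤ 1) = 15/23.
Σ Y·P over the event = 0·(4/23) + 1·(3/23) + 4·(5/23) + 5·(3/23) = 38/23.
E[Y | X ≤ 1] = (38/23) / (15/23) = 38/15.

38/15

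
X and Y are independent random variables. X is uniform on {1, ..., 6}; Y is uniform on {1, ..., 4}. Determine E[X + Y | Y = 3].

P(Y = 3) = 1/4.
Summing (X+Y)·P(x,y) over outcomes with Y = 3 gives 13/8.
E[X + Y | Y = 3] = (13/8) / (1/4) = 13/2.

13/2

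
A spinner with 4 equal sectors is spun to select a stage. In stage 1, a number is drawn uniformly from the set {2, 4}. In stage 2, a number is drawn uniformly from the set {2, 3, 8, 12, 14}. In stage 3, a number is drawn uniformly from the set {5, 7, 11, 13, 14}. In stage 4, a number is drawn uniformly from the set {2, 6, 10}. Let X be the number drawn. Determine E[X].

67/10

E[X | stage 1] = (2+4)/2 = 3.
E[X | stage 2] = (2+3+8+12+14)/5 = 39/5.
E[X | stage 3] = (5+7+11+13+14)/5 = 10.
E[X | stage 4] = (2+6+10)/3 = 6.
By the law of total expectation,
E[X] = (1/4)·(3) + (1/4)·(39/5) + (1/4)·(10) + (1/4)·(6) = 67/10.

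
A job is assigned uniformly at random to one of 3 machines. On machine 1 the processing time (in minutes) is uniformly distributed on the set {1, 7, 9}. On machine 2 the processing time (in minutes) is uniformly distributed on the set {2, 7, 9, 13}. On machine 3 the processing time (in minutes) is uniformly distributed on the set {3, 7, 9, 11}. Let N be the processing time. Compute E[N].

251/36

E[N | machine 1] = (1+7+9)/3 = 17/3.
E[N | machine 2] = (2+7+9+13)/4 = 31/4.
E[N | machine 3] = (3+7+9+11)/4 = 15/2.
By the law of total expectation,
E[N] = (1/3)·(17/3) + (1/3)·(31/4) + (1/3)·(15/2) = 251/36.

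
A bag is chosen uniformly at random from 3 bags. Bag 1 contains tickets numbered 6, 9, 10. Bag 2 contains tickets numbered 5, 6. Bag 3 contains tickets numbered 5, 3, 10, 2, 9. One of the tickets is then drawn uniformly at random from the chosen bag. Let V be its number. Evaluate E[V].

589/90

E[V | bag 1] = (6+9+10)/3 = 25/3.
E[V | bag 2] = (5+6)/2 = 11/2.
E[V | bag 3] = (5+3+10+2+9)/5 = 29/5.
By the law of total expectation,
E[V] = (1/3)·(25/3) + (1/3)·(11/2) + (1/3)·(29/5) = 589/90.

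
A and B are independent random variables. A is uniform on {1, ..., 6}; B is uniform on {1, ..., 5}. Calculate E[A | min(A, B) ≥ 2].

4

P(min(A, B) ≥ 2) = 2/3.
Summing A·P(x,y) over outcomes with min(A, B) ≥ 2 gives 8/3.
E[A | min(A, B) ≥ 2] = (8/3) / (2/3) = 4.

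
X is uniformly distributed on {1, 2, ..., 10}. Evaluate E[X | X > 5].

Given X > 5, X is equally likely to be any of {6, 7, 8, 9, 10}.
E[X | X > 5] = (6 + 7 + 8 + 9 + 10) / 5 = 8.

8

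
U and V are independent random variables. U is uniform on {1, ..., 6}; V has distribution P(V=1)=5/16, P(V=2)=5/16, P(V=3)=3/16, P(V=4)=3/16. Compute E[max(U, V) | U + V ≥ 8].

27/5

P(U + V ≥ 8) = 5/24.
Summing max(U,V)·P(x,y) over outcomes with U + V ≥ 8 gives 9/8.
E[max(U, V) | U + V ≥ 8] = (9/8) / (5/24) = 27/5.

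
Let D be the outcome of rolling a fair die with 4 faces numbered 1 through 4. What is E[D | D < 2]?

Given D < 2, D is equally likely to be any of {1}.
E[D | D < 2] = (1) / 1 = 1.

1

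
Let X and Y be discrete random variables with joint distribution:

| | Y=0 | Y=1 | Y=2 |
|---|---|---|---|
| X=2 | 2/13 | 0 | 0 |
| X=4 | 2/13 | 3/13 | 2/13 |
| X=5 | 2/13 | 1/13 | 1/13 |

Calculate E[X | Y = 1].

17/4

P(Y = 1) = 4/13.
Σ X·P over the event = 4·(3/13) + 5·(1/13) = 17/13.
E[X | Y = 1] = (17/13) / (4/13) = 17/4.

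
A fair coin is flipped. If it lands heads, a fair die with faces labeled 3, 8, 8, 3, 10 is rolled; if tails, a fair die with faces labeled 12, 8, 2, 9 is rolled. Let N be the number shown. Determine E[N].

E[N | heads] = (3+8+8+3+10)/5 = 32/5.
E[N | tails] = (12+8+2+9)/4 = 31/4.
By the law of total expectation,
E[N] = (1/2)·(32/5) + (1/2)·(31/4) = 283/40.

283/40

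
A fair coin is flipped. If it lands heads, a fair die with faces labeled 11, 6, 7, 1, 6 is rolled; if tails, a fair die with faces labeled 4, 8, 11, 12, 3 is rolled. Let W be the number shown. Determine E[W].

E[W | heads] = (11+6+7+1+6)/5 = 31/5.
E[W | tails] = (4+8+11+12+3)/5 = 38/5.
E[W] = (1/2)·(31/5) + (1/2)·(38/5) = 69/10.

69/10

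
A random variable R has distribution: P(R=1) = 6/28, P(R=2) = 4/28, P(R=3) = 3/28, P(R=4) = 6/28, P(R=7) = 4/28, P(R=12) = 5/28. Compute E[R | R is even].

92/15

P(R is even) = 15/28.
Σ over the event: 2·1/7 + 4·3/14 + 12·5/28 = 23/7.
E[R | R is even] = (23/7) / (15/28) = 92/15.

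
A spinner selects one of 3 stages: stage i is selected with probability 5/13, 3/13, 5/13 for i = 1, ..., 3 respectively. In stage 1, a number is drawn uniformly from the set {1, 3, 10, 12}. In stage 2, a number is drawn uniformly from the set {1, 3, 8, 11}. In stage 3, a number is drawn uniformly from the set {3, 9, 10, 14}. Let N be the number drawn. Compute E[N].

379/52

E[N | stage 1] = (1+3+10+12)/4 = 13/2.
E[N | stage 2] = (1+3+8+11)/4 = 23/4.
E[N | stage 3] = (3+9+10+14)/4 = 9.
E[N] = (5/13)·(13/2) + (3/13)·(23/4) + (5/13)·(9) = 379/52.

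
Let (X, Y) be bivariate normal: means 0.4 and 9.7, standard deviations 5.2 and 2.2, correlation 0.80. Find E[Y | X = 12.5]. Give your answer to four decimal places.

For a bivariate normal, E[Y | X=x] = μ_Y + ρ·(σ_Y/σ_X)·(x − μ_X).
E[Y | X=12.5] = 9.7 + (0.80)·(2.2/5.2)·(12.5 − (0.4)) = 9.7 + (0.33846)·(12.1) = 13.7954.

13.7954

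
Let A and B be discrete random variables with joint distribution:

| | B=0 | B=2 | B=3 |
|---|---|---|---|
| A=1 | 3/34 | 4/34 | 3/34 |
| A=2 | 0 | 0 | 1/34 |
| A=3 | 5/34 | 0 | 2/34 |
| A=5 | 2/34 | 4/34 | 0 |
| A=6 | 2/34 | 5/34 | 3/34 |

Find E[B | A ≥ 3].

33/23

P(A ≥ 3) = 23/34.
Σ B·P over the event = 0·(5/34) + 3·(2/34) + 0·(2/34) + 2·(4/34) + 0·(2/34) + 2·(5/34) + 3·(3/34) = 33/34.
E[B | A ≥ 3] = (33/34) / (23/34) = 33/23.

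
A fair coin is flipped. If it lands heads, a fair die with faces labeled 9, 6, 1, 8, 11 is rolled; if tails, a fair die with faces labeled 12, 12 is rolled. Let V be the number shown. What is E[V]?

E[V | heads] = (9+6+1+8+11)/5 = 7.
E[V | tails] = (12+12)/2 = 12.
E[V] = (1/2)·(7) + (1/2)·(12) = 19/2.

19/2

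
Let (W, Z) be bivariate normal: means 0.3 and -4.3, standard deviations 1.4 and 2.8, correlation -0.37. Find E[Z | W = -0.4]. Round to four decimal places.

E[Z | W=x] = μ_Z + ρ(σ_Z/σ_W)(x − μ_W) for jointly normal variables.
E[Z | W=-0.4] = -4.3 + (-0.37)·(2.8/1.4)·(-0.4 − (0.3)) = -4.3 + (-0.74)·(-0.7) = -3.7820.

-3.7820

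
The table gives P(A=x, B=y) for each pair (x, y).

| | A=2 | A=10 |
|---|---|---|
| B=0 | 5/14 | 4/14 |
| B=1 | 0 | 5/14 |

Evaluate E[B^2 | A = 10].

P(A = 10) = 9/14.
Σ B^2·P over the event = 0·(4/14) + 1·(5/14) = 5/14.
E[B^2 | A = 10] = (5/14) / (9/14) = 5/9.

5/9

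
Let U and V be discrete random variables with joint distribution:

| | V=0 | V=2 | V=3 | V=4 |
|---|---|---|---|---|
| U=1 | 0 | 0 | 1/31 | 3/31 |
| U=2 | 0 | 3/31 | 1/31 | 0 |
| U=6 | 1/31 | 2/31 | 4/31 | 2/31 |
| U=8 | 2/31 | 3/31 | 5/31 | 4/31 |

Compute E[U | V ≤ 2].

64/11

P(V ≤ 2) = 11/31.
Σ U·P over the event = 2·(3/31) + 6·(1/31) + 6·(2/31) + 8·(2/31) + 8·(3/31) = 64/31.
E[U | V ≤ 2] = (64/31) / (11/31) = 64/11.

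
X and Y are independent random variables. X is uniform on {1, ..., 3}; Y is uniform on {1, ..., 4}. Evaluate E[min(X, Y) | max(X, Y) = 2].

4/3

Outcomes with max(X, Y) = 2: (1,2), (2,1), (2,2), each with probability 1/12.
E[min(X, Y) | max(X, Y) = 2] = (1 + 1 + 2) / 3 = 4/3.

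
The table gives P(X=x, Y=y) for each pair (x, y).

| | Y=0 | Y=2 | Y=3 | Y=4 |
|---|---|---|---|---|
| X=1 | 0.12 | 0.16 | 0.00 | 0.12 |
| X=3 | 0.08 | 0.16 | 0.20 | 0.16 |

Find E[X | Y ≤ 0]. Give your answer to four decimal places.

1.8000

P(Y ≤ 0) = 0.20.
Σ X·P over the event = 1·(0.12) + 3·(0.08) = 0.36.
E[X | Y ≤ 0] = (0.36) / (0.20) = 1.8000.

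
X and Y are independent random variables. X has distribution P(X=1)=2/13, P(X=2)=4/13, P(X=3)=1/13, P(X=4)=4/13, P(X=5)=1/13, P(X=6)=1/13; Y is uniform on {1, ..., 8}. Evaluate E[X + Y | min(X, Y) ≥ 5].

12

P(min(X, Y) ≥ 5) = 1/13.
Summing (X+Y)·P(x,y) over outcomes with min(X, Y) ≥ 5 gives 12/13.
E[X + Y | min(X, Y) ≥ 5] = (12/13) / (1/13) = 12.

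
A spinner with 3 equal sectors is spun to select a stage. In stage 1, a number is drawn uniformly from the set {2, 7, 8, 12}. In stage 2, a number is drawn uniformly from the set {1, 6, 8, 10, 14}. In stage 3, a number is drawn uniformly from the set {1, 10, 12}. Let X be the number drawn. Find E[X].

1363/180

E[X | stage 1] = (2+7+8+12)/4 = 29/4.
E[X | stage 2] = (1+6+8+10+14)/5 = 39/5.
E[X | stage 3] = (1+10+12)/3 = 23/3.
E[X] = (1/3)·(29/4) + (1/3)·(39/5) + (1/3)·(23/3) = 1363/180.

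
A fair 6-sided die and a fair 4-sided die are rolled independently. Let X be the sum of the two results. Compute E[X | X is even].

P(X is even) = 1/2.
Σ over the event: 2·1/24 + 4·1/8 + 6·1/6 + 8·1/8 + 10·1/24 = 3.
E[X | X is even] = (3) / (1/2) = 6.

6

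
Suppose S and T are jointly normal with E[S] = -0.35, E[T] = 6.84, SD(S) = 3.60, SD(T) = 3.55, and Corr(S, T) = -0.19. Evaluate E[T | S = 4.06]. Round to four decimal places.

6.0137

For a bivariate normal, E[T | S=x] = μ_T + ρ·(σ_T/σ_S)·(x − μ_S).
E[T | S=4.06] = 6.84 + (-0.19)·(3.55/3.60)·(4.06 − (-0.35)) = 6.84 + (-0.18736)·(4.41) = 6.0137.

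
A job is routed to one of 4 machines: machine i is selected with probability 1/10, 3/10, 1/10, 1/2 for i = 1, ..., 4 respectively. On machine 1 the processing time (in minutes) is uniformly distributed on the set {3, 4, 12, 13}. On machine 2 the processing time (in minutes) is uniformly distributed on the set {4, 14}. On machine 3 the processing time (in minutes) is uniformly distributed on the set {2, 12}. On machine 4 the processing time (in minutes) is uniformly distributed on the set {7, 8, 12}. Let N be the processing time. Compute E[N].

87/10

E[N | machine 1] = (3+4+12+13)/4 = 8.
E[N | machine 2] = (4+14)/2 = 9.
E[N | machine 3] = (2+12)/2 = 7.
E[N | machine 4] = (7+8+12)/3 = 9.
By the law of total expectation,
E[N] = (1/10)·(8) + (3/10)·(9) + (1/10)·(7) + (1/2)·(9) = 87/10.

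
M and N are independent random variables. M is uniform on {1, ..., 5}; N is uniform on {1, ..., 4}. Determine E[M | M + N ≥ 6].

4

Outcomes with M + N ≥ 6: (2,4), (3,3), (3,4), (4,2), (4,3), (4,4), (5,1), (5,2), (5,3), (5,4), each with probability 1/20.
E[M | M + N ≥ 6] = (2 + 3 + 3 + 4 + 4 + 4 + 5 + 5 + 5 + 5) / 10 = 4.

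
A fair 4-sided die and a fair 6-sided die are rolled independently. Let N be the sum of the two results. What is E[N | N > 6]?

8

P(N > 6) = 5/12.
Σ over the event: 7·1/6 + 8·1/8 + 9·1/12 + 10·1/24 = 10/3.
E[N | N > 6] = (10/3) / (5/12) = 8.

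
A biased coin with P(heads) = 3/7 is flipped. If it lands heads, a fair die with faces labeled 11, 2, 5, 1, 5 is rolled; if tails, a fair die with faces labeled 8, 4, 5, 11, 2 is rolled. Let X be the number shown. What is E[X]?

E[X | heads] = (11+2+5+1+5)/5 = 24/5.
E[X | tails] = (8+4+5+11+2)/5 = 6.
E[X] = (3/7)·(24/5) + (4/7)·(6) = 192/35.

192/35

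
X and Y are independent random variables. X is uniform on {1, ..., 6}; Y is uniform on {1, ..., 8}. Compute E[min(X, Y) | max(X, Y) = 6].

P(max(X, Y) = 6) = 11/48.
Summing min(X,Y)·P(x,y) over outcomes with max(X, Y) = 6 gives 3/4.
E[min(X, Y) | max(X, Y) = 6] = (3/4) / (11/48) = 36/11.

36/11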